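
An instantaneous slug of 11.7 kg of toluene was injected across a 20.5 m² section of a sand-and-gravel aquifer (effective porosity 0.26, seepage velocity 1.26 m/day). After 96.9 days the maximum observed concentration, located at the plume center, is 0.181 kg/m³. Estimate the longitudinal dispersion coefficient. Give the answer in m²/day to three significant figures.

0.121 m²/day

At the plume center C_max = M/(n_e·A·√(4πDt)), so D = M²/(4πt·(n_e·A·C_max)²).
n_e·A·C_max = 0.26 × 20.5 × 0.181 = 0.9647 kg/m.
D = 11.7²/(4π × 96.9 × 0.9647²) = 0.121 m²/day.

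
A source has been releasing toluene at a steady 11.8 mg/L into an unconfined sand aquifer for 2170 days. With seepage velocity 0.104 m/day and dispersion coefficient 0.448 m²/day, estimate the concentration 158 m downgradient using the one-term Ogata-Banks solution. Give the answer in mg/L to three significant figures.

For a continuous step input, C/C₀ ≈ ½·erfc((x−vt)/(2√(Dt))).
vt = 0.104 × 2170 = 225.68 m and 2√(Dt) = 2√(0.448 × 2170) = 62.36 m.
Argument (x−vt)/(2√(Dt)) = (158 − 225.68)/62.36 = -1.085; ½·erfc(-1.085) = 0.9375.
C = 11.8 × 0.9375 = 11.1 mg/L.

11.1 mg/L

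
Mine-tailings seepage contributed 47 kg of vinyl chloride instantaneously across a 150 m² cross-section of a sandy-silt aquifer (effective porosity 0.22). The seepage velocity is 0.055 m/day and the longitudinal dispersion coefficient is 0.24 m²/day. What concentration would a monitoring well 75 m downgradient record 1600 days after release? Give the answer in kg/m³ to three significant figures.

For an instantaneous plane source, C(x,t) = M/(n_e·A·√(4πDt)) · exp(−(x−vt)²/(4Dt)), with n_e·A the pore (flow) area.
Plume center vt = 0.055 × 1600 = 88 m, so the well at 75 m is 13 m upgradient of the peak.
√(4πDt) = 69.47 m, giving peak height M/(n_e·A·√(4πDt)) = 47/(0.22 × 150 × 69.47) = 0.02050 kg/m³.
(x−vt)²/(4Dt) = (-13)²/(4 × 0.24 × 1600) = 0.1100; exp(−0.1100) = 0.8958.
C = 0.02050 × 0.8958 = 0.0184 kg/m³.

0.0184 kg/m³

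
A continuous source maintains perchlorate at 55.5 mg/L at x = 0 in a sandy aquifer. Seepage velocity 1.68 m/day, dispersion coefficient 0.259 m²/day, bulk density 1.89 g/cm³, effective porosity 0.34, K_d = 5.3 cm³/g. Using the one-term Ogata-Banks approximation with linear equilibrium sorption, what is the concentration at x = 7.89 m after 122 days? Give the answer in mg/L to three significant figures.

11.7 mg/L

Retardation factor R = 1 + ρ_b·K_d/n = 1 + 1.89 × 5.3/0.34 = 30.46.
Sorption retards both mechanisms: v_R = v/R = 0.05515 m/day, D_R = D/R = 0.008503 m²/day.
v_R·t = 0.05515 × 122 = 6.7283 m; 2√(D_R t) = 2.037 m; argument = (7.89 − 6.7283)/2.037 = 0.5703.
C = C₀ × ½·erfc(0.5703) = 55.5 × 0.2100 = 11.7 mg/L.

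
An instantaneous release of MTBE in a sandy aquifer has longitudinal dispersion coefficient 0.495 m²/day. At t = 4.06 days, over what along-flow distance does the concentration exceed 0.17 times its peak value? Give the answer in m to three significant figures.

7.55 m

The plume is Gaussian with σ = √(2Dt) = √(2 × 0.495 × 4.06) = 2.005 m.
C/C_peak = exp(−Δx²/(2σ²)) = 0.17 ⇒ Δx = σ·√(−2 ln 0.17) = 2.005 × 1.883 = 3.775 m.
Width = 2Δx = 7.55 m.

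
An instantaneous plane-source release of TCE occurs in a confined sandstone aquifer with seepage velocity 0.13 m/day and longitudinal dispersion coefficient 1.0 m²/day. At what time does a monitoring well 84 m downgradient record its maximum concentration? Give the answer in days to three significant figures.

For the 1D instantaneous-source solution, setting ∂C/∂t = 0 at fixed x gives v²t² + 2Dt − x² = 0, so t = (√(D² + v²x²) − D)/v².
√(D² + v²x²) = √(1.0² + 0.13² × 84²) = 10.97; v² = 0.0169.
t = (10.97 − 1.0)/0.0169 = 590 days (vs. the pure-advection estimate x/v = 646 d).

590 days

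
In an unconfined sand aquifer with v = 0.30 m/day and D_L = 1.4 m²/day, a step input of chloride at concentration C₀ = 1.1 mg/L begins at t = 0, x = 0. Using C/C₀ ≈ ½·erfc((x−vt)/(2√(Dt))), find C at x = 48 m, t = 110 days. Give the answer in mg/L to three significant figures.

0.216 mg/L

For a continuous step input, C/C₀ ≈ ½·erfc((x−vt)/(2√(Dt))).
vt = 0.30 × 110 = 33 m and 2√(Dt) = 2√(1.4 × 110) = 24.82 m.
Argument (x−vt)/(2√(Dt)) = (48 − 33)/24.82 = 0.6044; ½·erfc(0.6044) = 0.1963.
C = 1.1 × 0.1963 = 0.216 mg/L.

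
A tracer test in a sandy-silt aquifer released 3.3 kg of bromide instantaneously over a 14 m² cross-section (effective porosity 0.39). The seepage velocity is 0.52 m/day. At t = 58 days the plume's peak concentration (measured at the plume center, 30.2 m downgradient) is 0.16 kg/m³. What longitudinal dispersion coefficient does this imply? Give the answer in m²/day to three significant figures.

0.0196 m²/day

At the plume center C_max = M/(n_e·A·√(4πDt)), so D = M²/(4πt·(n_e·A·C_max)²).
n_e·A·C_max = 0.39 × 14 × 0.16 = 0.8736 kg/m.
D = 3.3²/(4π × 58 × 0.8736²) = 0.0196 m²/day.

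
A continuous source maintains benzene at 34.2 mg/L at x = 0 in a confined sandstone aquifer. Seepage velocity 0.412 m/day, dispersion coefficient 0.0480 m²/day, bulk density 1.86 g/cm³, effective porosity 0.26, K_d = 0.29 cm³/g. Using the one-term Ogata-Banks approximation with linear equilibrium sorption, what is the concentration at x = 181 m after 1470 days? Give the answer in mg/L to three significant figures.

33.9 mg/L

Retardation factor R = 1 + ρ_b·K_d/n = 1 + 1.86 × 0.29/0.26 = 3.075.
Sorption retards both mechanisms: v_R = v/R = 0.1340 m/day, D_R = D/R = 0.01561 m²/day.
v_R·t = 0.1340 × 1470 = 196.98 m; 2√(D_R t) = 9.581 m; argument = (181 − 196.98)/9.581 = -1.668.
C = C₀ × ½·erfc(-1.668) = 34.2 × 0.9908 = 33.9 mg/L.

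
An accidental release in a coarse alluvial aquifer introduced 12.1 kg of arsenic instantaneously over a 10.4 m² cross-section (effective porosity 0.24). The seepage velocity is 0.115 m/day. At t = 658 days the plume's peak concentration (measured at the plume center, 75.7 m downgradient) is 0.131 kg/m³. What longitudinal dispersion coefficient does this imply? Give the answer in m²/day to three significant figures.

0.166 m²/day

At the plume center C_max = M/(n_e·A·√(4πDt)), so D = M²/(4πt·(n_e·A·C_max)²).
n_e·A·C_max = 0.24 × 10.4 × 0.131 = 0.3270 kg/m.
D = 12.1²/(4π × 658 × 0.3270²) = 0.166 m²/day.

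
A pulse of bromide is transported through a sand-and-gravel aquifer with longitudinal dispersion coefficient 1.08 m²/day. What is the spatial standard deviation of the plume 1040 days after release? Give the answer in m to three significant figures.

Dispersive spreading gives a Gaussian with σ² = 2Dt; advection only shifts the center.
σ = √(2 × 1.08 × 1040) = 47.4 m.

47.4 m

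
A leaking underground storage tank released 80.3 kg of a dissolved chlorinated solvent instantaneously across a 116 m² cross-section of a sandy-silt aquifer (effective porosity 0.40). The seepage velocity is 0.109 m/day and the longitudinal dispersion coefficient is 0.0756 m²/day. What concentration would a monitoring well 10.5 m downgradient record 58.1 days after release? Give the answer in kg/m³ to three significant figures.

For an instantaneous plane source, C(x,t) = M/(n_e·A·√(4πDt)) · exp(−(x−vt)²/(4Dt)), with n_e·A the pore (flow) area.
Plume center vt = 0.109 × 58.1 = 6.3329 m, so the well at 10.5 m is 4.1671 m downgradient of the peak.
√(4πDt) = 7.429 m, giving peak height M/(n_e·A·√(4πDt)) = 80.3/(0.40 × 116 × 7.429) = 0.2330 kg/m³.
(x−vt)²/(4Dt) = (4.1671)²/(4 × 0.0756 × 58.1) = 0.9883; exp(−0.9883) = 0.3722.
C = 0.2330 × 0.3722 = 0.0867 kg/m³.

0.0867 kg/m³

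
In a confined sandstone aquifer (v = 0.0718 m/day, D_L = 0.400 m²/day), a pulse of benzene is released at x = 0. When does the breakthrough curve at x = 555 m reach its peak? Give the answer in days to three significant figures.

7650 days

For the 1D instantaneous-source solution, setting ∂C/∂t = 0 at fixed x gives v²t² + 2Dt − x² = 0, so t = (√(D² + v²x²) − D)/v².
√(D² + v²x²) = √(0.400² + 0.0718² × 555²) = 39.85; v² = 0.00515524.
t = (39.85 − 0.400)/0.00515524 = 7650 days (vs. the pure-advection estimate x/v = 7730 d).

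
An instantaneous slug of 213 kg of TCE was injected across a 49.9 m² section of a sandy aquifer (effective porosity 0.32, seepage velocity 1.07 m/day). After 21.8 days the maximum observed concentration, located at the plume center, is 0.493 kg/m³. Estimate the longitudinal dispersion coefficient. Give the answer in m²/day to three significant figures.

At the plume center C_max = M/(n_e·A·√(4πDt)), so D = M²/(4πt·(n_e·A·C_max)²).
n_e·A·C_max = 0.32 × 49.9 × 0.493 = 7.872 kg/m.
D = 213²/(4π × 21.8 × 7.872²) = 2.67 m²/day.

2.67 m²/day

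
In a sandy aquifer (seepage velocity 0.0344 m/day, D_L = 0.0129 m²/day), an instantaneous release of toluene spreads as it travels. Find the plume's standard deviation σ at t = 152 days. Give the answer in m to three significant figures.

1.98 m

Dispersive spreading gives a Gaussian with σ² = 2Dt; advection only shifts the center.
σ = √(2 × 0.0129 × 152) = 1.98 m.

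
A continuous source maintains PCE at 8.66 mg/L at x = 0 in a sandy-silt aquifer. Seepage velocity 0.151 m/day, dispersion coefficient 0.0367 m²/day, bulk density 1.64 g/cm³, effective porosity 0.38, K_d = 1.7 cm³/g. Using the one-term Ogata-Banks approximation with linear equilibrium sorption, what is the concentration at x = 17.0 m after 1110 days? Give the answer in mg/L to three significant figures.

Retardation factor R = 1 + ρ_b·K_d/n = 1 + 1.64 × 1.7/0.38 = 8.337.
Sorption retards both mechanisms: v_R = v/R = 0.01811 m/day, D_R = D/R = 0.004402 m²/day.
v_R·t = 0.01811 × 1110 = 20.1021 m; 2√(D_R t) = 4.421 m; argument = (17.0 − 20.1021)/4.421 = -0.7017.
C = C₀ × ½·erfc(-0.7017) = 8.66 × 0.8395 = 7.27 mg/L.

7.27 mg/L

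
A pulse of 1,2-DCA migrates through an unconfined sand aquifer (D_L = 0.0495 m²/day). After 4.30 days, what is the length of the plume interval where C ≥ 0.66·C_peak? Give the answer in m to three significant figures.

The plume is Gaussian with σ = √(2Dt) = √(2 × 0.0495 × 4.30) = 0.6525 m.
C/C_peak = exp(−Δx²/(2σ²)) = 0.66 ⇒ Δx = σ·√(−2 ln 0.66) = 0.6525 × 0.9116 = 0.5948 m.
Width = 2Δx = 1.19 m.

1.19 m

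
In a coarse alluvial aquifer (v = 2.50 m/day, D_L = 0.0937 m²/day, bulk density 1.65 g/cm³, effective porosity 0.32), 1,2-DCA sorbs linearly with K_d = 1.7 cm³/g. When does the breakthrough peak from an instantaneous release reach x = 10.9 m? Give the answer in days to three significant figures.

Retardation factor R = 1 + ρ_b·K_d/n = 1 + 1.65 × 1.7/0.32 = 9.766.
Sorption retards both mechanisms: v_R = v/R = 0.2560 m/day, D_R = D/R = 0.009595 m²/day.
Peak time from v_R²t² + 2D_R t − x² = 0: t = (√(D_R² + v_R²x²) − D_R)/v_R².
√(D_R² + v_R²x²) = √(0.009595² + 0.2560² × 10.9²) = 2.790; v_R² = 0.06554.
t = (2.790 − 0.009595)/0.06554 = 42.4 days.

42.4 days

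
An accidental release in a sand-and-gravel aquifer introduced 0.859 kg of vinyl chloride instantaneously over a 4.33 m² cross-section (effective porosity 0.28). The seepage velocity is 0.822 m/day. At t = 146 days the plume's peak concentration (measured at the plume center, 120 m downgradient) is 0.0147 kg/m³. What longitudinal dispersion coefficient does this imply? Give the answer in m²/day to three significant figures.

1.27 m²/day

At the plume center C_max = M/(n_e·A·√(4πDt)), so D = M²/(4πt·(n_e·A·C_max)²).
n_e·A·C_max = 0.28 × 4.33 × 0.0147 = 0.01782 kg/m.
D = 0.859²/(4π × 146 × 0.01782²) = 1.27 m²/day.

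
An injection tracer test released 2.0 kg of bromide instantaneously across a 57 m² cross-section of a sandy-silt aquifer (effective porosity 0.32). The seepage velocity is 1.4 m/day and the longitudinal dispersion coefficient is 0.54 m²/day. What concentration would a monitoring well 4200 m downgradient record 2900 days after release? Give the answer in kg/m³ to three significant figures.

For an instantaneous plane source, C(x,t) = M/(n_e·A·√(4πDt)) · exp(−(x−vt)²/(4Dt)), with n_e·A the pore (flow) area.
Plume center vt = 1.4 × 2900 = 4060 m, so the well at 4200 m is 140 m downgradient of the peak.
√(4πDt) = 140.3 m, giving peak height M/(n_e·A·√(4πDt)) = 2.0/(0.32 × 57 × 140.3) = 0.0007815 kg/m³.
(x−vt)²/(4Dt) = (140)²/(4 × 0.54 × 2900) = 3.129; exp(−3.129) = 0.04376.
C = 0.0007815 × 0.04376 = 3.42e-05 kg/m³.

3.42e-05 kg/m³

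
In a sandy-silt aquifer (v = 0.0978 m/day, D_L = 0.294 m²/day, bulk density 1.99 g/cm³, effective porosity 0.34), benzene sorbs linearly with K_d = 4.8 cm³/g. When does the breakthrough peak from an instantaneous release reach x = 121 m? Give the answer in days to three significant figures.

Retardation factor R = 1 + ρ_b·K_d/n = 1 + 1.99 × 4.8/0.34 = 29.09.
Sorption retards both mechanisms: v_R = v/R = 0.003362 m/day, D_R = D/R = 0.01011 m²/day.
Peak time from v_R²t² + 2D_R t − x² = 0: t = (√(D_R² + v_R²x²) − D_R)/v_R².
√(D_R² + v_R²x²) = √(0.01011² + 0.003362² × 121²) = 0.4069; v_R² = 1.130e-05.
t = (0.4069 − 0.01011)/1.130e-05 = 35100 days.

35100 days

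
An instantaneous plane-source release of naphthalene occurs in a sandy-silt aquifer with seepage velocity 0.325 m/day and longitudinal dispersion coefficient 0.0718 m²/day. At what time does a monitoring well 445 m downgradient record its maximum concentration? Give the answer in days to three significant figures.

1370 days

For the 1D instantaneous-source solution, setting ∂C/∂t = 0 at fixed x gives v²t² + 2Dt − x² = 0, so t = (√(D² + v²x²) − D)/v².
√(D² + v²x²) = √(0.0718² + 0.325² × 445²) = 144.6; v² = 0.105625.
t = (144.6 − 0.0718)/0.105625 = 1370 days (vs. the pure-advection estimate x/v = 1370 d).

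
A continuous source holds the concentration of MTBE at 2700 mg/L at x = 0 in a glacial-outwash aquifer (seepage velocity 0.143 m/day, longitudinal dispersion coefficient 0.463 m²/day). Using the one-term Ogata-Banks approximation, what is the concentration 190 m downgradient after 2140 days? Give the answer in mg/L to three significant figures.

For a continuous step input, C/C₀ ≈ ½·erfc((x−vt)/(2√(Dt))).
vt = 0.143 × 2140 = 306.02 m and 2√(Dt) = 2√(0.463 × 2140) = 62.95 m.
Argument (x−vt)/(2√(Dt)) = (190 − 306.02)/62.95 = -1.843; ½·erfc(-1.843) = 0.9954.
C = 2700 × 0.9954 = 2690 mg/L.

2690 mg/L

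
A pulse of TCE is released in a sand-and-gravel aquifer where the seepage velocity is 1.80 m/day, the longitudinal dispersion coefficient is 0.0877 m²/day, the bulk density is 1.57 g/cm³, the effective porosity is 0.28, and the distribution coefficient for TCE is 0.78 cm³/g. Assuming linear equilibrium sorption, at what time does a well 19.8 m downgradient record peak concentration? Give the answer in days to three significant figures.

Retardation factor R = 1 + ρ_b·K_d/n = 1 + 1.57 × 0.78/0.28 = 5.374.
Sorption retards both mechanisms: v_R = v/R = 0.3349 m/day, D_R = D/R = 0.01632 m²/day.
Peak time from v_R²t² + 2D_R t − x² = 0: t = (√(D_R² + v_R²x²) − D_R)/v_R².
√(D_R² + v_R²x²) = √(0.01632² + 0.3349² × 19.8²) = 6.631; v_R² = 0.1122.
t = (6.631 − 0.01632)/0.1122 = 59.0 days.

59.0 days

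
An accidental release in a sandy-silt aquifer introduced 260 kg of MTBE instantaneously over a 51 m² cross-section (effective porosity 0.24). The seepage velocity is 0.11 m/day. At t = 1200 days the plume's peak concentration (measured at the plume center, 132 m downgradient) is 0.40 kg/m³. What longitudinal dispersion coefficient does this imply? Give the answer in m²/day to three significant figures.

At the plume center C_max = M/(n_e·A·√(4πDt)), so D = M²/(4πt·(n_e·A·C_max)²).
n_e·A·C_max = 0.24 × 51 × 0.40 = 4.896 kg/m.
D = 260²/(4π × 1200 × 4.896²) = 0.187 m²/day.

0.187 m²/day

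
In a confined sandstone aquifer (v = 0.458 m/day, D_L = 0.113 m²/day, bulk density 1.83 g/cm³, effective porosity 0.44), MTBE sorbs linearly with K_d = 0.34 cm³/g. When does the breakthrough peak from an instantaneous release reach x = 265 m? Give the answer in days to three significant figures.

Retardation factor R = 1 + ρ_b·K_d/n = 1 + 1.83 × 0.34/0.44 = 2.414.
Sorption retards both mechanisms: v_R = v/R = 0.1897 m/day, D_R = D/R = 0.04681 m²/day.
Peak time from v_R²t² + 2D_R t − x² = 0: t = (√(D_R² + v_R²x²) − D_R)/v_R².
√(D_R² + v_R²x²) = √(0.04681² + 0.1897² × 265²) = 50.27; v_R² = 0.03599.
t = (50.27 − 0.04681)/0.03599 = 1400 days.

1400 days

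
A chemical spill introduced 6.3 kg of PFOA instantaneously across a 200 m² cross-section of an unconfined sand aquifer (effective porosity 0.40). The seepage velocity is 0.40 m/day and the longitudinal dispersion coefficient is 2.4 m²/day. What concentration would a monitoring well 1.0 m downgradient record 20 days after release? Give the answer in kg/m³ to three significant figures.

For an instantaneous plane source, C(x,t) = M/(n_e·A·√(4πDt)) · exp(−(x−vt)²/(4Dt)), with n_e·A the pore (flow) area.
Plume center vt = 0.40 × 20 = 8 m, so the well at 1.0 m is 7 m upgradient of the peak.
√(4πDt) = 24.56 m, giving peak height M/(n_e·A·√(4πDt)) = 6.3/(0.40 × 200 × 24.56) = 0.003206 kg/m³.
(x−vt)²/(4Dt) = (-7)²/(4 × 2.4 × 20) = 0.2552; exp(−0.2552) = 0.7748.
C = 0.003206 × 0.7748 = 0.00248 kg/m³.

0.00248 kg/m³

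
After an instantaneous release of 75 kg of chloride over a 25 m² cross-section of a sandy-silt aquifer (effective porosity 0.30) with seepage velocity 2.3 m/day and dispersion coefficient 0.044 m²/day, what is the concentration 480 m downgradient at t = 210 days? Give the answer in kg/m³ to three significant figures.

For an instantaneous plane source, C(x,t) = M/(n_e·A·√(4πDt)) · exp(−(x−vt)²/(4Dt)), with n_e·A the pore (flow) area.
Plume center vt = 2.3 × 210 = 483 m, so the well at 480 m is 3 m upgradient of the peak.
√(4πDt) = 10.78 m, giving peak height M/(n_e·A·√(4πDt)) = 75/(0.30 × 25 × 10.78) = 0.9276 kg/m³.
(x−vt)²/(4Dt) = (-3)²/(4 × 0.044 × 210) = 0.2435; exp(−0.2435) = 0.7839.
C = 0.9276 × 0.7839 = 0.727 kg/m³.

0.727 kg/m³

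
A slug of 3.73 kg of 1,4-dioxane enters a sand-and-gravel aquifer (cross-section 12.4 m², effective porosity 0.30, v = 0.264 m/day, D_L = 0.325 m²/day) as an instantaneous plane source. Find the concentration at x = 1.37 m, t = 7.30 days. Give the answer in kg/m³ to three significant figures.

For an instantaneous plane source, C(x,t) = M/(n_e·A·√(4πDt)) · exp(−(x−vt)²/(4Dt)), with n_e·A the pore (flow) area.
Plume center vt = 0.264 × 7.30 = 1.9272 m, so the well at 1.37 m is 0.5572 m upgradient of the peak.
√(4πDt) = 5.460 m, giving peak height M/(n_e·A·√(4πDt)) = 3.73/(0.30 × 12.4 × 5.460) = 0.1836 kg/m³.
(x−vt)²/(4Dt) = (-0.5572)²/(4 × 0.325 × 7.30) = 0.03272; exp(−0.03272) = 0.9678.
C = 0.1836 × 0.9678 = 0.178 kg/m³.

0.178 kg/m³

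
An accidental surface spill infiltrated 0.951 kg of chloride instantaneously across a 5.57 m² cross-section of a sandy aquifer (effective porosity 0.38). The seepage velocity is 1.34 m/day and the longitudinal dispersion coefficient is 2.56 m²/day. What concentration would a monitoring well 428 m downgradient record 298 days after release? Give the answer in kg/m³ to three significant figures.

0.00350 kg/m³

For an instantaneous plane source, C(x,t) = M/(n_e·A·√(4πDt)) · exp(−(x−vt)²/(4Dt)), with n_e·A the pore (flow) area.
Plume center vt = 1.34 × 298 = 399.32 m, so the well at 428 m is 28.68 m downgradient of the peak.
√(4πDt) = 97.91 m, giving peak height M/(n_e·A·√(4πDt)) = 0.951/(0.38 × 5.57 × 97.91) = 0.004589 kg/m³.
(x−vt)²/(4Dt) = (28.68)²/(4 × 2.56 × 298) = 0.2696; exp(−0.2696) = 0.7637.
C = 0.004589 × 0.7637 = 0.00350 kg/m³.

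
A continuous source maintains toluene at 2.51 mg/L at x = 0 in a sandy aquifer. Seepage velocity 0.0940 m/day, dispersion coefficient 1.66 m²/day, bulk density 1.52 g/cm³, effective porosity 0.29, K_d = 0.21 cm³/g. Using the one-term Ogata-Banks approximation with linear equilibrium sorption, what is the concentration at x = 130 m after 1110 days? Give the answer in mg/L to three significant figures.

0.0692 mg/L

Retardation factor R = 1 + ρ_b·K_d/n = 1 + 1.52 × 0.21/0.29 = 2.101.
Sorption retards both mechanisms: v_R = v/R = 0.04474 m/day, D_R = D/R = 0.7901 m²/day.
v_R·t = 0.04474 × 1110 = 49.6614 m; 2√(D_R t) = 59.23 m; argument = (130 − 49.6614)/59.23 = 1.356.
C = C₀ × ½·erfc(1.356) = 2.51 × 0.02758 = 0.0692 mg/L.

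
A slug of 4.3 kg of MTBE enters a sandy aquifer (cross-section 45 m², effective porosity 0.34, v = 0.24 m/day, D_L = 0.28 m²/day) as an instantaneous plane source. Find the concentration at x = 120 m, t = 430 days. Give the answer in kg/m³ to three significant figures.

0.00402 kg/m³

For an instantaneous plane source, C(x,t) = M/(n_e·A·√(4πDt)) · exp(−(x−vt)²/(4Dt)), with n_e·A the pore (flow) area.
Plume center vt = 0.24 × 430 = 103.2 m, so the well at 120 m is 16.8 m downgradient of the peak.
√(4πDt) = 38.90 m, giving peak height M/(n_e·A·√(4πDt)) = 4.3/(0.34 × 45 × 38.90) = 0.007225 kg/m³.
(x−vt)²/(4Dt) = (16.8)²/(4 × 0.28 × 430) = 0.5860; exp(−0.5860) = 0.5565.
C = 0.007225 × 0.5565 = 0.00402 kg/m³.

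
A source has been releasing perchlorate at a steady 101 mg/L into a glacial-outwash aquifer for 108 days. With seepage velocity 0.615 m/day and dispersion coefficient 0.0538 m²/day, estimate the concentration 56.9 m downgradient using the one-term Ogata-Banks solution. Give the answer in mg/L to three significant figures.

For a continuous step input, C/C₀ ≈ ½·erfc((x−vt)/(2√(Dt))).
vt = 0.615 × 108 = 66.42 m and 2√(Dt) = 2√(0.0538 × 108) = 4.821 m.
Argument (x−vt)/(2√(Dt)) = (56.9 − 66.42)/4.821 = -1.975; ½·erfc(-1.975) = 0.9974.
C = 101 × 0.9974 = 101 mg/L.

101 mg/L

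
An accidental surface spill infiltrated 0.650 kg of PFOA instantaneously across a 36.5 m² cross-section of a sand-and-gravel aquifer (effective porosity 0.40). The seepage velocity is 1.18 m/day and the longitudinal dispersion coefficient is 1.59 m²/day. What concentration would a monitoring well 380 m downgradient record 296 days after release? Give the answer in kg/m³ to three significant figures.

For an instantaneous plane source, C(x,t) = M/(n_e·A·√(4πDt)) · exp(−(x−vt)²/(4Dt)), with n_e·A the pore (flow) area.
Plume center vt = 1.18 × 296 = 349.28 m, so the well at 380 m is 30.72 m downgradient of the peak.
√(4πDt) = 76.90 m, giving peak height M/(n_e·A·√(4πDt)) = 0.650/(0.40 × 36.5 × 76.90) = 0.0005789 kg/m³.
(x−vt)²/(4Dt) = (30.72)²/(4 × 1.59 × 296) = 0.5013; exp(−0.5013) = 0.6057.
C = 0.0005789 × 0.6057 = 0.000351 kg/m³.

0.000351 kg/m³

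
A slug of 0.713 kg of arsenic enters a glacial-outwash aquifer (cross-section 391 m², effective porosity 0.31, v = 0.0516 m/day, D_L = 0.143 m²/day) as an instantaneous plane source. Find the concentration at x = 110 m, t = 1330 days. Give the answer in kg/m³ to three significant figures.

1.27e-05 kg/m³

For an instantaneous plane source, C(x,t) = M/(n_e·A·√(4πDt)) · exp(−(x−vt)²/(4Dt)), with n_e·A the pore (flow) area.
Plume center vt = 0.0516 × 1330 = 68.628 m, so the well at 110 m is 41.372 m downgradient of the peak.
√(4πDt) = 48.89 m, giving peak height M/(n_e·A·√(4πDt)) = 0.713/(0.31 × 391 × 48.89) = 0.0001203 kg/m³.
(x−vt)²/(4Dt) = (41.372)²/(4 × 0.143 × 1330) = 2.250; exp(−2.250) = 0.1054.
C = 0.0001203 × 0.1054 = 1.27e-05 kg/m³.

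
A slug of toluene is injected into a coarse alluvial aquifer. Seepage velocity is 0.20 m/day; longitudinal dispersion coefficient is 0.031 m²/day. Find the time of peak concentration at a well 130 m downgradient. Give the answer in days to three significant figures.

649 days

For the 1D instantaneous-source solution, setting ∂C/∂t = 0 at fixed x gives v²t² + 2Dt − x² = 0, so t = (√(D² + v²x²) − D)/v².
√(D² + v²x²) = √(0.031² + 0.20² × 130²) = 26.00; v² = 0.04.
t = (26.00 − 0.031)/0.04 = 649 days (vs. the pure-advection estimate x/v = 650 d).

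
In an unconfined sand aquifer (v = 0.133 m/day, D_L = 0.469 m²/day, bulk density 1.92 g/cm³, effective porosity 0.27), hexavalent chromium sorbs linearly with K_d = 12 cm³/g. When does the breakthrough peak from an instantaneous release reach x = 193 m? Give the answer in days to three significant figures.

123000 days

Retardation factor R = 1 + ρ_b·K_d/n = 1 + 1.92 × 12/0.27 = 86.33.
Sorption retards both mechanisms: v_R = v/R = 0.001541 m/day, D_R = D/R = 0.005433 m²/day.
Peak time from v_R²t² + 2D_R t − x² = 0: t = (√(D_R² + v_R²x²) − D_R)/v_R².
√(D_R² + v_R²x²) = √(0.005433² + 0.001541² × 193²) = 0.2975; v_R² = 2.375e-06.
t = (0.2975 − 0.005433)/2.375e-06 = 123000 days.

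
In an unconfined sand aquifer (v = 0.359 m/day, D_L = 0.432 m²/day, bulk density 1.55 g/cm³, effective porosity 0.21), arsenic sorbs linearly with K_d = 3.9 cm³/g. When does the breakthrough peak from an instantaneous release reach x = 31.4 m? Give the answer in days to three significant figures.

2510 days

Retardation factor R = 1 + ρ_b·K_d/n = 1 + 1.55 × 3.9/0.21 = 29.79.
Sorption retards both mechanisms: v_R = v/R = 0.01205 m/day, D_R = D/R = 0.01450 m²/day.
Peak time from v_R²t² + 2D_R t − x² = 0: t = (√(D_R² + v_R²x²) − D_R)/v_R².
√(D_R² + v_R²x²) = √(0.01450² + 0.01205² × 31.4²) = 0.3786; v_R² = 0.0001452.
t = (0.3786 − 0.01450)/0.0001452 = 2510 days.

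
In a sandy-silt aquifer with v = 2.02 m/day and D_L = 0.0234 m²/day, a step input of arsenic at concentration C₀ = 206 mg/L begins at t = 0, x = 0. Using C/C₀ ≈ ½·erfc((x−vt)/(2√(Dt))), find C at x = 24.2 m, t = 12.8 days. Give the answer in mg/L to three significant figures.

For a continuous step input, C/C₀ ≈ ½·erfc((x−vt)/(2√(Dt))).
vt = 2.02 × 12.8 = 25.856 m and 2√(Dt) = 2√(0.0234 × 12.8) = 1.095 m.
Argument (x−vt)/(2√(Dt)) = (24.2 − 25.856)/1.095 = -1.512; ½·erfc(-1.512) = 0.9838.
C = 206 × 0.9838 = 203 mg/L.

203 mg/L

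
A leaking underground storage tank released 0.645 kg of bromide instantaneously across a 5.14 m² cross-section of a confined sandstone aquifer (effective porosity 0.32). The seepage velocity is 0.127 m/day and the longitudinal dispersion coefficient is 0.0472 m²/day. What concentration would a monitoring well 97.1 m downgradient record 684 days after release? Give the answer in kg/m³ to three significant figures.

For an instantaneous plane source, C(x,t) = M/(n_e·A·√(4πDt)) · exp(−(x−vt)²/(4Dt)), with n_e·A the pore (flow) area.
Plume center vt = 0.127 × 684 = 86.868 m, so the well at 97.1 m is 10.232 m downgradient of the peak.
√(4πDt) = 20.14 m, giving peak height M/(n_e·A·√(4πDt)) = 0.645/(0.32 × 5.14 × 20.14) = 0.01947 kg/m³.
(x−vt)²/(4Dt) = (10.232)²/(4 × 0.0472 × 684) = 0.8107; exp(−0.8107) = 0.4445.
C = 0.01947 × 0.4445 = 0.00865 kg/m³.

0.00865 kg/m³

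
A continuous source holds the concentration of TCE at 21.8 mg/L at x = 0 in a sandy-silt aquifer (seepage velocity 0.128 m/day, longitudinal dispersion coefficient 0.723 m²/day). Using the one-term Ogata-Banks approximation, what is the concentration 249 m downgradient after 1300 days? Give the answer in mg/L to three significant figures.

0.619 mg/L

For a continuous step input, C/C₀ ≈ ½·erfc((x−vt)/(2√(Dt))).
vt = 0.128 × 1300 = 166.4 m and 2√(Dt) = 2√(0.723 × 1300) = 61.32 m.
Argument (x−vt)/(2√(Dt)) = (249 − 166.4)/61.32 = 1.347; ½·erfc(1.347) = 0.02839.
C = 21.8 × 0.02839 = 0.619 mg/L.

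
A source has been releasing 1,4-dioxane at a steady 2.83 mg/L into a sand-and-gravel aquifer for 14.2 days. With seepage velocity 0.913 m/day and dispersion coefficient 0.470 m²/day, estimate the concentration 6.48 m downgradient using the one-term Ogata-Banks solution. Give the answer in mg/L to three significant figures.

For a continuous step input, C/C₀ ≈ ½·erfc((x−vt)/(2√(Dt))).
vt = 0.913 × 14.2 = 12.9646 m and 2√(Dt) = 2√(0.470 × 14.2) = 5.167 m.
Argument (x−vt)/(2√(Dt)) = (6.48 − 12.9646)/5.167 = -1.255; ½·erfc(-1.255) = 0.9620.
C = 2.83 × 0.9620 = 2.72 mg/L.

2.72 mg/L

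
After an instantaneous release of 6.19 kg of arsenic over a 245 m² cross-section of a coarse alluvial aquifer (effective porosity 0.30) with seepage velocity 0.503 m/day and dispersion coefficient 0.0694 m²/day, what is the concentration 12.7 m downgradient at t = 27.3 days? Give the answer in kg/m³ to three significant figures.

For an instantaneous plane source, C(x,t) = M/(n_e·A·√(4πDt)) · exp(−(x−vt)²/(4Dt)), with n_e·A the pore (flow) area.
Plume center vt = 0.503 × 27.3 = 13.7319 m, so the well at 12.7 m is 1.0319 m upgradient of the peak.
√(4πDt) = 4.879 m, giving peak height M/(n_e·A·√(4πDt)) = 6.19/(0.30 × 245 × 4.879) = 0.01726 kg/m³.
(x−vt)²/(4Dt) = (-1.0319)²/(4 × 0.0694 × 27.3) = 0.1405; exp(−0.1405) = 0.8689.
C = 0.01726 × 0.8689 = 0.0150 kg/m³.

0.0150 kg/m³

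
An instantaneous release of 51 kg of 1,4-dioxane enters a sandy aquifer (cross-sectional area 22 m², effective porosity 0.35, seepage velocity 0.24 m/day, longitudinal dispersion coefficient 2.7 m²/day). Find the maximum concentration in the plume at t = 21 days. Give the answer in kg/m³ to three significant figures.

The peak of an instantaneous 1D plume sits at x = vt; there the Gaussian factor is 1 and C_max = M/(n_e·A·√(4πDt)), where n_e·A is the pore area the mass is dissolved in.
√(4πDt) = √(4π × 2.7 × 21) = 26.69 m, so C_max = 51/(0.35 × 22 × 26.69) = 0.248 kg/m³.

0.248 kg/m³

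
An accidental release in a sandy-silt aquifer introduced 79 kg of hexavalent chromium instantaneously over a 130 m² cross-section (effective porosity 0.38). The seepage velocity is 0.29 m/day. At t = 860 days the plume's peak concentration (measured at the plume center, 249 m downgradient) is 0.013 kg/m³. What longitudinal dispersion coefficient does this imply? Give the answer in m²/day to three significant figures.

1.40 m²/day

At the plume center C_max = M/(n_e·A·√(4πDt)), so D = M²/(4πt·(n_e·A·C_max)²).
n_e·A·C_max = 0.38 × 130 × 0.013 = 0.6422 kg/m.
D = 79²/(4π × 860 × 0.6422²) = 1.40 m²/day.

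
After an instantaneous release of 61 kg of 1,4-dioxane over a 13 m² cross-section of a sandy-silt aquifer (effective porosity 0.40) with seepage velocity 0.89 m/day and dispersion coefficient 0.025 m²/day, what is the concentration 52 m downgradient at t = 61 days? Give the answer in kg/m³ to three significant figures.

1.13 kg/m³

For an instantaneous plane source, C(x,t) = M/(n_e·A·√(4πDt)) · exp(−(x−vt)²/(4Dt)), with n_e·A the pore (flow) area.
Plume center vt = 0.89 × 61 = 54.29 m, so the well at 52 m is 2.29 m upgradient of the peak.
√(4πDt) = 4.378 m, giving peak height M/(n_e·A·√(4πDt)) = 61/(0.40 × 13 × 4.378) = 2.679 kg/m³.
(x−vt)²/(4Dt) = (-2.29)²/(4 × 0.025 × 61) = 0.8597; exp(−0.8597) = 0.4233.
C = 2.679 × 0.4233 = 1.13 kg/m³.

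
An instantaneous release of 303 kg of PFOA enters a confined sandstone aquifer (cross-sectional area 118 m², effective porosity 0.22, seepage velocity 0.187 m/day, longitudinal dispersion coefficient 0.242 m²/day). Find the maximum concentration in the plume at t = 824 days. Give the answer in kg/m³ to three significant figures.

0.233 kg/m³

The peak of an instantaneous 1D plume sits at x = vt; there the Gaussian factor is 1 and C_max = M/(n_e·A·√(4πDt)), where n_e·A is the pore area the mass is dissolved in.
√(4πDt) = √(4π × 0.242 × 824) = 50.06 m, so C_max = 303/(0.22 × 118 × 50.06) = 0.233 kg/m³.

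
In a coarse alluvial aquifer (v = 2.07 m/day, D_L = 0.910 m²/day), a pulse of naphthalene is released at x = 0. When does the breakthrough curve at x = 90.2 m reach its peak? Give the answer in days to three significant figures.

For the 1D instantaneous-source solution, setting ∂C/∂t = 0 at fixed x gives v²t² + 2Dt − x² = 0, so t = (√(D² + v²x²) − D)/v².
√(D² + v²x²) = √(0.910² + 2.07² × 90.2²) = 186.7; v² = 4.2849.
t = (186.7 − 0.910)/4.2849 = 43.4 days (vs. the pure-advection estimate x/v = 43.6 d).

43.4 days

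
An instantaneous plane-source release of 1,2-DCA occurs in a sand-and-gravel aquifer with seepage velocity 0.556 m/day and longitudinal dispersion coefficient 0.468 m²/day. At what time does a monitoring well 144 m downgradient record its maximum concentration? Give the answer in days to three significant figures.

For the 1D instantaneous-source solution, setting ∂C/∂t = 0 at fixed x gives v²t² + 2Dt − x² = 0, so t = (√(D² + v²x²) − D)/v².
√(D² + v²x²) = √(0.468² + 0.556² × 144²) = 80.07; v² = 0.309136.
t = (80.07 − 0.468)/0.309136 = 257 days (vs. the pure-advection estimate x/v = 259 d).

257 days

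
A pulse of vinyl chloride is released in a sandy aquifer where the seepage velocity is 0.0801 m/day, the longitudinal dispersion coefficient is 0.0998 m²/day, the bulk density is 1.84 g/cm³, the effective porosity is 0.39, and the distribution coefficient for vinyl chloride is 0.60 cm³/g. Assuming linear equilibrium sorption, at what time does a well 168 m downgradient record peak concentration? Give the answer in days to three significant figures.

Retardation factor R = 1 + ρ_b·K_d/n = 1 + 1.84 × 0.60/0.39 = 3.831.
Sorption retards both mechanisms: v_R = v/R = 0.02091 m/day, D_R = D/R = 0.02605 m²/day.
Peak time from v_R²t² + 2D_R t − x² = 0: t = (√(D_R² + v_R²x²) − D_R)/v_R².
√(D_R² + v_R²x²) = √(0.02605² + 0.02091² × 168²) = 3.513; v_R² = 0.0004372.
t = (3.513 − 0.02605)/0.0004372 = 7980 days.

7980 days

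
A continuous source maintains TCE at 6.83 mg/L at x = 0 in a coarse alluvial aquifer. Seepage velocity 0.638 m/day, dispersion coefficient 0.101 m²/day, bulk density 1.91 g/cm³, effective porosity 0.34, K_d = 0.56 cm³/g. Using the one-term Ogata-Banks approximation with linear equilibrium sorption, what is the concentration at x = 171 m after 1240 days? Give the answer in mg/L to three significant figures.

Retardation factor R = 1 + ρ_b·K_d/n = 1 + 1.91 × 0.56/0.34 = 4.146.
Sorption retards both mechanisms: v_R = v/R = 0.1539 m/day, D_R = D/R = 0.02436 m²/day.
v_R·t = 0.1539 × 1240 = 190.836 m; 2√(D_R t) = 10.99 m; argument = (171 − 190.836)/10.99 = -1.805.
C = C₀ × ½·erfc(-1.805) = 6.83 × 0.9947 = 6.79 mg/L.

6.79 mg/L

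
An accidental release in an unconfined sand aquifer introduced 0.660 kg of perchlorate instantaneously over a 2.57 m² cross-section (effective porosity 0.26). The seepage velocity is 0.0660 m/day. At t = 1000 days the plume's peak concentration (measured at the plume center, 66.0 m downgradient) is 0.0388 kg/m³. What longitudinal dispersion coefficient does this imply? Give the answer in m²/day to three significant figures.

0.0516 m²/day

At the plume center C_max = M/(n_e·A·√(4πDt)), so D = M²/(4πt·(n_e·A·C_max)²).
n_e·A·C_max = 0.26 × 2.57 × 0.0388 = 0.02593 kg/m.
D = 0.660²/(4π × 1000 × 0.02593²) = 0.0516 m²/day.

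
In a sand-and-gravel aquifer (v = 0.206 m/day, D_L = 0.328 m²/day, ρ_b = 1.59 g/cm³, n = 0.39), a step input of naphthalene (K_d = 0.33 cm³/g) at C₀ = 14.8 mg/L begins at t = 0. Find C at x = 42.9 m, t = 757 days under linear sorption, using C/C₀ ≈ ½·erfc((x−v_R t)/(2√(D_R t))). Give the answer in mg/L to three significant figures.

14.0 mg/L

Retardation factor R = 1 + ρ_b·K_d/n = 1 + 1.59 × 0.33/0.39 = 2.345.
Sorption retards both mechanisms: v_R = v/R = 0.08785 m/day, D_R = D/R = 0.1399 m²/day.
v_R·t = 0.08785 × 757 = 66.50245 m; 2√(D_R t) = 20.58 m; argument = (42.9 − 66.50245)/20.58 = -1.147.
C = C₀ × ½·erfc(-1.147) = 14.8 × 0.9476 = 14.0 mg/L.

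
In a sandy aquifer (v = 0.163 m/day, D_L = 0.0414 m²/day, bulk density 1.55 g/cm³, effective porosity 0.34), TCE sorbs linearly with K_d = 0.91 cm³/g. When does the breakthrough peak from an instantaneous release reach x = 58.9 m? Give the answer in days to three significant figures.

1850 days

Retardation factor R = 1 + ρ_b·K_d/n = 1 + 1.55 × 0.91/0.34 = 5.149.
Sorption retards both mechanisms: v_R = v/R = 0.03166 m/day, D_R = D/R = 0.008040 m²/day.
Peak time from v_R²t² + 2D_R t − x² = 0: t = (√(D_R² + v_R²x²) − D_R)/v_R².
√(D_R² + v_R²x²) = √(0.008040² + 0.03166² × 58.9²) = 1.865; v_R² = 0.001002.
t = (1.865 − 0.008040)/0.001002 = 1850 days.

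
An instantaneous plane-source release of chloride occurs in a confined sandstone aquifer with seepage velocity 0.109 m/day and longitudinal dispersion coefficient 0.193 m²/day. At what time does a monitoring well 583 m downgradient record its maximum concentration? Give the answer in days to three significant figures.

5330 days

For the 1D instantaneous-source solution, setting ∂C/∂t = 0 at fixed x gives v²t² + 2Dt − x² = 0, so t = (√(D² + v²x²) − D)/v².
√(D² + v²x²) = √(0.193² + 0.109² × 583²) = 63.55; v² = 0.011881.
t = (63.55 − 0.193)/0.011881 = 5330 days (vs. the pure-advection estimate x/v = 5350 d).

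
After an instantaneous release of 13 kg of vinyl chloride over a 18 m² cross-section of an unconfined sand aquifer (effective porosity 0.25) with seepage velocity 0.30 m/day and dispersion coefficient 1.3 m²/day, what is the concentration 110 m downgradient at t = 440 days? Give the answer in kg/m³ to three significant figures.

For an instantaneous plane source, C(x,t) = M/(n_e·A·√(4πDt)) · exp(−(x−vt)²/(4Dt)), with n_e·A the pore (flow) area.
Plume center vt = 0.30 × 440 = 132 m, so the well at 110 m is 22 m upgradient of the peak.
√(4πDt) = 84.78 m, giving peak height M/(n_e·A·√(4πDt)) = 13/(0.25 × 18 × 84.78) = 0.03408 kg/m³.
(x−vt)²/(4Dt) = (-22)²/(4 × 1.3 × 440) = 0.2115; exp(−0.2115) = 0.8094.
C = 0.03408 × 0.8094 = 0.0276 kg/m³.

0.0276 kg/m³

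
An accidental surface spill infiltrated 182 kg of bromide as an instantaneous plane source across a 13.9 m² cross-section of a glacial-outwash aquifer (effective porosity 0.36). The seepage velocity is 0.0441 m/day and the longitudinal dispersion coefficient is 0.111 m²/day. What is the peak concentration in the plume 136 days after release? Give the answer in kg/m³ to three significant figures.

2.64 kg/m³

The peak of an instantaneous 1D plume sits at x = vt; there the Gaussian factor is 1 and C_max = M/(n_e·A·√(4πDt)), where n_e·A is the pore area the mass is dissolved in.
√(4πDt) = √(4π × 0.111 × 136) = 13.77 m, so C_max = 182/(0.36 × 13.9 × 13.77) = 2.64 kg/m³.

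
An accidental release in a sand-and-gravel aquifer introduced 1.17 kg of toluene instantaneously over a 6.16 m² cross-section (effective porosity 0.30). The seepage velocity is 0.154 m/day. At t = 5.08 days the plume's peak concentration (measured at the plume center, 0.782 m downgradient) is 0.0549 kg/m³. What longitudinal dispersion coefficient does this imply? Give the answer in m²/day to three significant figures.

At the plume center C_max = M/(n_e·A·√(4πDt)), so D = M²/(4πt·(n_e·A·C_max)²).
n_e·A·C_max = 0.30 × 6.16 × 0.0549 = 0.1015 kg/m.
D = 1.17²/(4π × 5.08 × 0.1015²) = 2.08 m²/day.

2.08 m²/day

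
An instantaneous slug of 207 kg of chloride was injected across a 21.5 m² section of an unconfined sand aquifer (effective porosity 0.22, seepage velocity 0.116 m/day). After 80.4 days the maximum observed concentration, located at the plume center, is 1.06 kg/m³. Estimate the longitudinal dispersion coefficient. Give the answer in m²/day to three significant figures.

1.69 m²/day

At the plume center C_max = M/(n_e·A·√(4πDt)), so D = M²/(4πt·(n_e·A·C_max)²).
n_e·A·C_max = 0.22 × 21.5 × 1.06 = 5.014 kg/m.
D = 207²/(4π × 80.4 × 5.014²) = 1.69 m²/day.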